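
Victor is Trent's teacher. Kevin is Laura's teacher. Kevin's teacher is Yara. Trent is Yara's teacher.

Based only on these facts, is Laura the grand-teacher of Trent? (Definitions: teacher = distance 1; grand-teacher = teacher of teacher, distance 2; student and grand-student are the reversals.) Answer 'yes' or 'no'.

Answer: no

Derivation:
Reconstructing the teacher chain from the given facts:
  Victor -> Trent -> Yara -> Kevin -> Laura
(each arrow means 'teacher of the next')
Positions in the chain (0 = top):
  position of Victor: 0
  position of Trent: 1
  position of Yara: 2
  position of Kevin: 3
  position of Laura: 4

Laura is at position 4, Trent is at position 1; signed distance (j - i) = -3.
'grand-teacher' requires j - i = 2. Actual distance is -3, so the relation does NOT hold.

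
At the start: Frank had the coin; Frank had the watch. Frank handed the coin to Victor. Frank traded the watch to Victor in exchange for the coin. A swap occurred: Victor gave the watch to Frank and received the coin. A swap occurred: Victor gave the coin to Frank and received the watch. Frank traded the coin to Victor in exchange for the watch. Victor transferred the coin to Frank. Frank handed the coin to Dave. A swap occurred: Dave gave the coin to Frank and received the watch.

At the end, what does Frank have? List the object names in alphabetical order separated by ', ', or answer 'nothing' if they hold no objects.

Tracking all object holders:
Start: coin:Frank, watch:Frank
Event 1 (give coin: Frank -> Victor). State: coin:Victor, watch:Frank
Event 2 (swap watch<->coin: now watch:Victor, coin:Frank). State: coin:Frank, watch:Victor
Event 3 (swap watch<->coin: now watch:Frank, coin:Victor). State: coin:Victor, watch:Frank
Event 4 (swap coin<->watch: now coin:Frank, watch:Victor). State: coin:Frank, watch:Victor
Event 5 (swap coin<->watch: now coin:Victor, watch:Frank). State: coin:Victor, watch:Frank
Event 6 (give coin: Victor -> Frank). State: coin:Frank, watch:Frank
Event 7 (give coin: Frank -> Dave). State: coin:Dave, watch:Frank
Event 8 (swap coin<->watch: now coin:Frank, watch:Dave). State: coin:Frank, watch:Dave

Final state: coin:Frank, watch:Dave
Frank holds: coin.

Answer: coin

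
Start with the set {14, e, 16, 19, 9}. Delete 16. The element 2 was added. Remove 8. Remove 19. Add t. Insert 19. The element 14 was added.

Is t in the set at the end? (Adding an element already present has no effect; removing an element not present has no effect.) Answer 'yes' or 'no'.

Answer: yes

Derivation:
Tracking the set through each operation:
Start: {14, 16, 19, 9, e}
Event 1 (remove 16): removed. Set: {14, 19, 9, e}
Event 2 (add 2): added. Set: {14, 19, 2, 9, e}
Event 3 (remove 8): not present, no change. Set: {14, 19, 2, 9, e}
Event 4 (remove 19): removed. Set: {14, 2, 9, e}
Event 5 (add t): added. Set: {14, 2, 9, e, t}
Event 6 (add 19): added. Set: {14, 19, 2, 9, e, t}
Event 7 (add 14): already present, no change. Set: {14, 19, 2, 9, e, t}

Final set: {14, 19, 2, 9, e, t} (size 6)
t is in the final set.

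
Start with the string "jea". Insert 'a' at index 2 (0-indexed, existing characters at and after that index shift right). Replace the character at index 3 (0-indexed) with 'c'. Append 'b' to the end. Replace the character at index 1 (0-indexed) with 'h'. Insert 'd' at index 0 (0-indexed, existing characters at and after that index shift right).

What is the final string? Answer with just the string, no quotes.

Answer: djhacb

Derivation:
Applying each edit step by step:
Start: "jea"
Op 1 (insert 'a' at idx 2): "jea" -> "jeaa"
Op 2 (replace idx 3: 'a' -> 'c'): "jeaa" -> "jeac"
Op 3 (append 'b'): "jeac" -> "jeacb"
Op 4 (replace idx 1: 'e' -> 'h'): "jeacb" -> "jhacb"
Op 5 (insert 'd' at idx 0): "jhacb" -> "djhacb"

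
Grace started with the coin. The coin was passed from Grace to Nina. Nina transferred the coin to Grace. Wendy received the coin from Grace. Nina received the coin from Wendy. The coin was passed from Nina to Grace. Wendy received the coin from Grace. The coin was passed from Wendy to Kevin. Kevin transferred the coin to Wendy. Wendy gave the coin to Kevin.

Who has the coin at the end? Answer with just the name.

Tracking the coin through each event:
Start: Grace has the coin.
After event 1: Nina has the coin.
After event 2: Grace has the coin.
After event 3: Wendy has the coin.
After event 4: Nina has the coin.
After event 5: Grace has the coin.
After event 6: Wendy has the coin.
After event 7: Kevin has the coin.
After event 8: Wendy has the coin.
After event 9: Kevin has the coin.

Answer: Kevin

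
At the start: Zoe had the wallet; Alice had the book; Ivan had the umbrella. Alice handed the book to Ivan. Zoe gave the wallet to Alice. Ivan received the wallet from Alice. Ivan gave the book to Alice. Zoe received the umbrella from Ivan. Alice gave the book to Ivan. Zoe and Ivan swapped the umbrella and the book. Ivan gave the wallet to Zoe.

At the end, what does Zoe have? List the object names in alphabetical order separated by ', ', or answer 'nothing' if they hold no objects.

Answer: book, wallet

Derivation:
Tracking all object holders:
Start: wallet:Zoe, book:Alice, umbrella:Ivan
Event 1 (give book: Alice -> Ivan). State: wallet:Zoe, book:Ivan, umbrella:Ivan
Event 2 (give wallet: Zoe -> Alice). State: wallet:Alice, book:Ivan, umbrella:Ivan
Event 3 (give wallet: Alice -> Ivan). State: wallet:Ivan, book:Ivan, umbrella:Ivan
Event 4 (give book: Ivan -> Alice). State: wallet:Ivan, book:Alice, umbrella:Ivan
Event 5 (give umbrella: Ivan -> Zoe). State: wallet:Ivan, book:Alice, umbrella:Zoe
Event 6 (give book: Alice -> Ivan). State: wallet:Ivan, book:Ivan, umbrella:Zoe
Event 7 (swap umbrella<->book: now umbrella:Ivan, book:Zoe). State: wallet:Ivan, book:Zoe, umbrella:Ivan
Event 8 (give wallet: Ivan -> Zoe). State: wallet:Zoe, book:Zoe, umbrella:Ivan

Final state: wallet:Zoe, book:Zoe, umbrella:Ivan
Zoe holds: book, wallet.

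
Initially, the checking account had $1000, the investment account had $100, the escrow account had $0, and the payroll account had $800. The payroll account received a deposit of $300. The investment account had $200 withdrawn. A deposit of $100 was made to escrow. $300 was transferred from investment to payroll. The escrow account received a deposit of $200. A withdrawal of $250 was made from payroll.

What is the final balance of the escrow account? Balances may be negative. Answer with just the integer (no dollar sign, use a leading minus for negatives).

Answer: 300

Derivation:
Tracking account balances step by step:
Start: checking=1000, investment=100, escrow=0, payroll=800
Event 1 (deposit 300 to payroll): payroll: 800 + 300 = 1100. Balances: checking=1000, investment=100, escrow=0, payroll=1100
Event 2 (withdraw 200 from investment): investment: 100 - 200 = -100. Balances: checking=1000, investment=-100, escrow=0, payroll=1100
Event 3 (deposit 100 to escrow): escrow: 0 + 100 = 100. Balances: checking=1000, investment=-100, escrow=100, payroll=1100
Event 4 (transfer 300 investment -> payroll): investment: -100 - 300 = -400, payroll: 1100 + 300 = 1400. Balances: checking=1000, investment=-400, escrow=100, payroll=1400
Event 5 (deposit 200 to escrow): escrow: 100 + 200 = 300. Balances: checking=1000, investment=-400, escrow=300, payroll=1400
Event 6 (withdraw 250 from payroll): payroll: 1400 - 250 = 1150. Balances: checking=1000, investment=-400, escrow=300, payroll=1150

Final balance of escrow: 300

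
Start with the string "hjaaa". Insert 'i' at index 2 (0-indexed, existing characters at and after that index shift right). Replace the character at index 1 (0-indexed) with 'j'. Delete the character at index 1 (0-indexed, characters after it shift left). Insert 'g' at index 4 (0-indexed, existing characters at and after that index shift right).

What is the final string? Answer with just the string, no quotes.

Applying each edit step by step:
Start: "hjaaa"
Op 1 (insert 'i' at idx 2): "hjaaa" -> "hjiaaa"
Op 2 (replace idx 1: 'j' -> 'j'): "hjiaaa" -> "hjiaaa"
Op 3 (delete idx 1 = 'j'): "hjiaaa" -> "hiaaa"
Op 4 (insert 'g' at idx 4): "hiaaa" -> "hiaaga"

Answer: hiaaga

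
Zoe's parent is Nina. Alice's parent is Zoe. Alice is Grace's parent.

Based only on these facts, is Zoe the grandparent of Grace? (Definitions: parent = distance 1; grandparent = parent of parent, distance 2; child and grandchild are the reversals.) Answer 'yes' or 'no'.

Answer: yes

Derivation:
Reconstructing the parent chain from the given facts:
  Nina -> Zoe -> Alice -> Grace
(each arrow means 'parent of the next')
Positions in the chain (0 = top):
  position of Nina: 0
  position of Zoe: 1
  position of Alice: 2
  position of Grace: 3

Zoe is at position 1, Grace is at position 3; signed distance (j - i) = 2.
'grandparent' requires j - i = 2. Actual distance is 2, so the relation HOLDS.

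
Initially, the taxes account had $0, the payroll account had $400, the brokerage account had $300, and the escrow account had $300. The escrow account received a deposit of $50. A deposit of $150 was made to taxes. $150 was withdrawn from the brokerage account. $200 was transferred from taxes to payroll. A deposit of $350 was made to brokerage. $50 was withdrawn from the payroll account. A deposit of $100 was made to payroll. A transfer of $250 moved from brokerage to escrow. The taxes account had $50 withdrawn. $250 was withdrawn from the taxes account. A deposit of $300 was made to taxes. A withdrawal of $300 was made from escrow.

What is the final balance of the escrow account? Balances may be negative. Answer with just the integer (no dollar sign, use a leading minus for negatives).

Tracking account balances step by step:
Start: taxes=0, payroll=400, brokerage=300, escrow=300
Event 1 (deposit 50 to escrow): escrow: 300 + 50 = 350. Balances: taxes=0, payroll=400, brokerage=300, escrow=350
Event 2 (deposit 150 to taxes): taxes: 0 + 150 = 150. Balances: taxes=150, payroll=400, brokerage=300, escrow=350
Event 3 (withdraw 150 from brokerage): brokerage: 300 - 150 = 150. Balances: taxes=150, payroll=400, brokerage=150, escrow=350
Event 4 (transfer 200 taxes -> payroll): taxes: 150 - 200 = -50, payroll: 400 + 200 = 600. Balances: taxes=-50, payroll=600, brokerage=150, escrow=350
Event 5 (deposit 350 to brokerage): brokerage: 150 + 350 = 500. Balances: taxes=-50, payroll=600, brokerage=500, escrow=350
Event 6 (withdraw 50 from payroll): payroll: 600 - 50 = 550. Balances: taxes=-50, payroll=550, brokerage=500, escrow=350
Event 7 (deposit 100 to payroll): payroll: 550 + 100 = 650. Balances: taxes=-50, payroll=650, brokerage=500, escrow=350
Event 8 (transfer 250 brokerage -> escrow): brokerage: 500 - 250 = 250, escrow: 350 + 250 = 600. Balances: taxes=-50, payroll=650, brokerage=250, escrow=600
Event 9 (withdraw 50 from taxes): taxes: -50 - 50 = -100. Balances: taxes=-100, payroll=650, brokerage=250, escrow=600
Event 10 (withdraw 250 from taxes): taxes: -100 - 250 = -350. Balances: taxes=-350, payroll=650, brokerage=250, escrow=600
Event 11 (deposit 300 to taxes): taxes: -350 + 300 = -50. Balances: taxes=-50, payroll=650, brokerage=250, escrow=600
Event 12 (withdraw 300 from escrow): escrow: 600 - 300 = 300. Balances: taxes=-50, payroll=650, brokerage=250, escrow=300

Final balance of escrow: 300

Answer: 300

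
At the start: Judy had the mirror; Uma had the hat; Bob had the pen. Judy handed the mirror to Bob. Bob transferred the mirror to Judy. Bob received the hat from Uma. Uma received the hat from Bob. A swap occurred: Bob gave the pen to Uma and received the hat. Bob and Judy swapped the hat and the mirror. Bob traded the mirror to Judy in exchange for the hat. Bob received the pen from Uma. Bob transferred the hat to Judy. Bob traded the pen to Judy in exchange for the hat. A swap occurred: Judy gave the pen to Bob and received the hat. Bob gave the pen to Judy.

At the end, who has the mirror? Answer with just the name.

Tracking all object holders:
Start: mirror:Judy, hat:Uma, pen:Bob
Event 1 (give mirror: Judy -> Bob). State: mirror:Bob, hat:Uma, pen:Bob
Event 2 (give mirror: Bob -> Judy). State: mirror:Judy, hat:Uma, pen:Bob
Event 3 (give hat: Uma -> Bob). State: mirror:Judy, hat:Bob, pen:Bob
Event 4 (give hat: Bob -> Uma). State: mirror:Judy, hat:Uma, pen:Bob
Event 5 (swap pen<->hat: now pen:Uma, hat:Bob). State: mirror:Judy, hat:Bob, pen:Uma
Event 6 (swap hat<->mirror: now hat:Judy, mirror:Bob). State: mirror:Bob, hat:Judy, pen:Uma
Event 7 (swap mirror<->hat: now mirror:Judy, hat:Bob). State: mirror:Judy, hat:Bob, pen:Uma
Event 8 (give pen: Uma -> Bob). State: mirror:Judy, hat:Bob, pen:Bob
Event 9 (give hat: Bob -> Judy). State: mirror:Judy, hat:Judy, pen:Bob
Event 10 (swap pen<->hat: now pen:Judy, hat:Bob). State: mirror:Judy, hat:Bob, pen:Judy
Event 11 (swap pen<->hat: now pen:Bob, hat:Judy). State: mirror:Judy, hat:Judy, pen:Bob
Event 12 (give pen: Bob -> Judy). State: mirror:Judy, hat:Judy, pen:Judy

Final state: mirror:Judy, hat:Judy, pen:Judy
The mirror is held by Judy.

Answer: Judy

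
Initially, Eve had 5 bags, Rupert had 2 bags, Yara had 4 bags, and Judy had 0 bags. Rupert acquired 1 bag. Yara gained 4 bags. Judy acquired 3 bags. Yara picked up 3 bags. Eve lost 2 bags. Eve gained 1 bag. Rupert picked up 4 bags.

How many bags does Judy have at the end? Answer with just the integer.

Tracking counts step by step:
Start: Eve=5, Rupert=2, Yara=4, Judy=0
Event 1 (Rupert +1): Rupert: 2 -> 3. State: Eve=5, Rupert=3, Yara=4, Judy=0
Event 2 (Yara +4): Yara: 4 -> 8. State: Eve=5, Rupert=3, Yara=8, Judy=0
Event 3 (Judy +3): Judy: 0 -> 3. State: Eve=5, Rupert=3, Yara=8, Judy=3
Event 4 (Yara +3): Yara: 8 -> 11. State: Eve=5, Rupert=3, Yara=11, Judy=3
Event 5 (Eve -2): Eve: 5 -> 3. State: Eve=3, Rupert=3, Yara=11, Judy=3
Event 6 (Eve +1): Eve: 3 -> 4. State: Eve=4, Rupert=3, Yara=11, Judy=3
Event 7 (Rupert +4): Rupert: 3 -> 7. State: Eve=4, Rupert=7, Yara=11, Judy=3

Judy's final count: 3

Answer: 3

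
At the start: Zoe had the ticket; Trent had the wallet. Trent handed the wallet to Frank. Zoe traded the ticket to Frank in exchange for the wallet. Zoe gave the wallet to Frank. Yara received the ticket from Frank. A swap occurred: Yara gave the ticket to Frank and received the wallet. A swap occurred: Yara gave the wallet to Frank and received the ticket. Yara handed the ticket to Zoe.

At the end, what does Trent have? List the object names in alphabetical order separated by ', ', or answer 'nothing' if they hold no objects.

Tracking all object holders:
Start: ticket:Zoe, wallet:Trent
Event 1 (give wallet: Trent -> Frank). State: ticket:Zoe, wallet:Frank
Event 2 (swap ticket<->wallet: now ticket:Frank, wallet:Zoe). State: ticket:Frank, wallet:Zoe
Event 3 (give wallet: Zoe -> Frank). State: ticket:Frank, wallet:Frank
Event 4 (give ticket: Frank -> Yara). State: ticket:Yara, wallet:Frank
Event 5 (swap ticket<->wallet: now ticket:Frank, wallet:Yara). State: ticket:Frank, wallet:Yara
Event 6 (swap wallet<->ticket: now wallet:Frank, ticket:Yara). State: ticket:Yara, wallet:Frank
Event 7 (give ticket: Yara -> Zoe). State: ticket:Zoe, wallet:Frank

Final state: ticket:Zoe, wallet:Frank
Trent holds: (nothing).

Answer: nothing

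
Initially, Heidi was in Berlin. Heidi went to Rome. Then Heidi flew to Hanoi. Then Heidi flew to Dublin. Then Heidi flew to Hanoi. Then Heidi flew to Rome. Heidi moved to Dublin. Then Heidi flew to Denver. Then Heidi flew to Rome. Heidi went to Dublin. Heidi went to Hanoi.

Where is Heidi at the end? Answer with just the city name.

Tracking Heidi's location:
Start: Heidi is in Berlin.
After move 1: Berlin -> Rome. Heidi is in Rome.
After move 2: Rome -> Hanoi. Heidi is in Hanoi.
After move 3: Hanoi -> Dublin. Heidi is in Dublin.
After move 4: Dublin -> Hanoi. Heidi is in Hanoi.
After move 5: Hanoi -> Rome. Heidi is in Rome.
After move 6: Rome -> Dublin. Heidi is in Dublin.
After move 7: Dublin -> Denver. Heidi is in Denver.
After move 8: Denver -> Rome. Heidi is in Rome.
After move 9: Rome -> Dublin. Heidi is in Dublin.
After move 10: Dublin -> Hanoi. Heidi is in Hanoi.

Answer: Hanoi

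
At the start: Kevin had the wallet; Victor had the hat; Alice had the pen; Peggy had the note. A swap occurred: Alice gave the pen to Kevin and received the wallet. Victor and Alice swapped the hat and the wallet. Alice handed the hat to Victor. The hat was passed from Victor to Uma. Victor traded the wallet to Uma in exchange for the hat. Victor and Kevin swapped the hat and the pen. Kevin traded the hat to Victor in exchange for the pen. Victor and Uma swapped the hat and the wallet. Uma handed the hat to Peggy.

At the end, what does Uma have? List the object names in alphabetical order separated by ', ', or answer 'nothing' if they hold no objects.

Answer: nothing

Derivation:
Tracking all object holders:
Start: wallet:Kevin, hat:Victor, pen:Alice, note:Peggy
Event 1 (swap pen<->wallet: now pen:Kevin, wallet:Alice). State: wallet:Alice, hat:Victor, pen:Kevin, note:Peggy
Event 2 (swap hat<->wallet: now hat:Alice, wallet:Victor). State: wallet:Victor, hat:Alice, pen:Kevin, note:Peggy
Event 3 (give hat: Alice -> Victor). State: wallet:Victor, hat:Victor, pen:Kevin, note:Peggy
Event 4 (give hat: Victor -> Uma). State: wallet:Victor, hat:Uma, pen:Kevin, note:Peggy
Event 5 (swap wallet<->hat: now wallet:Uma, hat:Victor). State: wallet:Uma, hat:Victor, pen:Kevin, note:Peggy
Event 6 (swap hat<->pen: now hat:Kevin, pen:Victor). State: wallet:Uma, hat:Kevin, pen:Victor, note:Peggy
Event 7 (swap hat<->pen: now hat:Victor, pen:Kevin). State: wallet:Uma, hat:Victor, pen:Kevin, note:Peggy
Event 8 (swap hat<->wallet: now hat:Uma, wallet:Victor). State: wallet:Victor, hat:Uma, pen:Kevin, note:Peggy
Event 9 (give hat: Uma -> Peggy). State: wallet:Victor, hat:Peggy, pen:Kevin, note:Peggy

Final state: wallet:Victor, hat:Peggy, pen:Kevin, note:Peggy
Uma holds: (nothing).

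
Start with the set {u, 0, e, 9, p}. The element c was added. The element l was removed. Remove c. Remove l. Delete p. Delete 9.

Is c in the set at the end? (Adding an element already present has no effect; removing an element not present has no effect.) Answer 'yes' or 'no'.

Answer: no

Derivation:
Tracking the set through each operation:
Start: {0, 9, e, p, u}
Event 1 (add c): added. Set: {0, 9, c, e, p, u}
Event 2 (remove l): not present, no change. Set: {0, 9, c, e, p, u}
Event 3 (remove c): removed. Set: {0, 9, e, p, u}
Event 4 (remove l): not present, no change. Set: {0, 9, e, p, u}
Event 5 (remove p): removed. Set: {0, 9, e, u}
Event 6 (remove 9): removed. Set: {0, e, u}

Final set: {0, e, u} (size 3)
c is NOT in the final set.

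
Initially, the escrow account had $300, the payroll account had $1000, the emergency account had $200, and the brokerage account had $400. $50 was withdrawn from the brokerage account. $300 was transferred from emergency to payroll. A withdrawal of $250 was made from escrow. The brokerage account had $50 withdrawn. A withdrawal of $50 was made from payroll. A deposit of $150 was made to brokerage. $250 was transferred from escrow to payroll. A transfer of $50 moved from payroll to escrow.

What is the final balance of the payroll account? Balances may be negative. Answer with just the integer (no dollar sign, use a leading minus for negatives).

Tracking account balances step by step:
Start: escrow=300, payroll=1000, emergency=200, brokerage=400
Event 1 (withdraw 50 from brokerage): brokerage: 400 - 50 = 350. Balances: escrow=300, payroll=1000, emergency=200, brokerage=350
Event 2 (transfer 300 emergency -> payroll): emergency: 200 - 300 = -100, payroll: 1000 + 300 = 1300. Balances: escrow=300, payroll=1300, emergency=-100, brokerage=350
Event 3 (withdraw 250 from escrow): escrow: 300 - 250 = 50. Balances: escrow=50, payroll=1300, emergency=-100, brokerage=350
Event 4 (withdraw 50 from brokerage): brokerage: 350 - 50 = 300. Balances: escrow=50, payroll=1300, emergency=-100, brokerage=300
Event 5 (withdraw 50 from payroll): payroll: 1300 - 50 = 1250. Balances: escrow=50, payroll=1250, emergency=-100, brokerage=300
Event 6 (deposit 150 to brokerage): brokerage: 300 + 150 = 450. Balances: escrow=50, payroll=1250, emergency=-100, brokerage=450
Event 7 (transfer 250 escrow -> payroll): escrow: 50 - 250 = -200, payroll: 1250 + 250 = 1500. Balances: escrow=-200, payroll=1500, emergency=-100, brokerage=450
Event 8 (transfer 50 payroll -> escrow): payroll: 1500 - 50 = 1450, escrow: -200 + 50 = -150. Balances: escrow=-150, payroll=1450, emergency=-100, brokerage=450

Final balance of payroll: 1450

Answer: 1450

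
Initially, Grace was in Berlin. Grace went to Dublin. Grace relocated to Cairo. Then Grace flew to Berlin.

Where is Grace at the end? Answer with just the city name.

Tracking Grace's location:
Start: Grace is in Berlin.
After move 1: Berlin -> Dublin. Grace is in Dublin.
After move 2: Dublin -> Cairo. Grace is in Cairo.
After move 3: Cairo -> Berlin. Grace is in Berlin.

Answer: Berlin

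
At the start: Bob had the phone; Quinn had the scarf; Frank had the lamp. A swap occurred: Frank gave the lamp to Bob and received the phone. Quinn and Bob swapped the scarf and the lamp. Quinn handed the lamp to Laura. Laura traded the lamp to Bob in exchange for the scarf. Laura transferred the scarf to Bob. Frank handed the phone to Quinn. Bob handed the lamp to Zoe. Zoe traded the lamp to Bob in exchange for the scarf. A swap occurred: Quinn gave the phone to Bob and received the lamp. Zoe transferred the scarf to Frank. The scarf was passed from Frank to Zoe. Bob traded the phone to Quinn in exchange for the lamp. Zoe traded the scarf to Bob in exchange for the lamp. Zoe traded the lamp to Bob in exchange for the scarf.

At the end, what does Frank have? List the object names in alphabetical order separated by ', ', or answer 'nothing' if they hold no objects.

Answer: nothing

Derivation:
Tracking all object holders:
Start: phone:Bob, scarf:Quinn, lamp:Frank
Event 1 (swap lamp<->phone: now lamp:Bob, phone:Frank). State: phone:Frank, scarf:Quinn, lamp:Bob
Event 2 (swap scarf<->lamp: now scarf:Bob, lamp:Quinn). State: phone:Frank, scarf:Bob, lamp:Quinn
Event 3 (give lamp: Quinn -> Laura). State: phone:Frank, scarf:Bob, lamp:Laura
Event 4 (swap lamp<->scarf: now lamp:Bob, scarf:Laura). State: phone:Frank, scarf:Laura, lamp:Bob
Event 5 (give scarf: Laura -> Bob). State: phone:Frank, scarf:Bob, lamp:Bob
Event 6 (give phone: Frank -> Quinn). State: phone:Quinn, scarf:Bob, lamp:Bob
Event 7 (give lamp: Bob -> Zoe). State: phone:Quinn, scarf:Bob, lamp:Zoe
Event 8 (swap lamp<->scarf: now lamp:Bob, scarf:Zoe). State: phone:Quinn, scarf:Zoe, lamp:Bob
Event 9 (swap phone<->lamp: now phone:Bob, lamp:Quinn). State: phone:Bob, scarf:Zoe, lamp:Quinn
Event 10 (give scarf: Zoe -> Frank). State: phone:Bob, scarf:Frank, lamp:Quinn
Event 11 (give scarf: Frank -> Zoe). State: phone:Bob, scarf:Zoe, lamp:Quinn
Event 12 (swap phone<->lamp: now phone:Quinn, lamp:Bob). State: phone:Quinn, scarf:Zoe, lamp:Bob
Event 13 (swap scarf<->lamp: now scarf:Bob, lamp:Zoe). State: phone:Quinn, scarf:Bob, lamp:Zoe
Event 14 (swap lamp<->scarf: now lamp:Bob, scarf:Zoe). State: phone:Quinn, scarf:Zoe, lamp:Bob

Final state: phone:Quinn, scarf:Zoe, lamp:Bob
Frank holds: (nothing).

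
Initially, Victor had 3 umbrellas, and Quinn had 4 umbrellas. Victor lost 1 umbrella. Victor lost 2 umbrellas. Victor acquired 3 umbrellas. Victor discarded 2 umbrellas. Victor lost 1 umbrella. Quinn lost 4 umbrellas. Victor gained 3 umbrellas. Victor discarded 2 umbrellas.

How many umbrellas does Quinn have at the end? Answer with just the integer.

Answer: 0

Derivation:
Tracking counts step by step:
Start: Victor=3, Quinn=4
Event 1 (Victor -1): Victor: 3 -> 2. State: Victor=2, Quinn=4
Event 2 (Victor -2): Victor: 2 -> 0. State: Victor=0, Quinn=4
Event 3 (Victor +3): Victor: 0 -> 3. State: Victor=3, Quinn=4
Event 4 (Victor -2): Victor: 3 -> 1. State: Victor=1, Quinn=4
Event 5 (Victor -1): Victor: 1 -> 0. State: Victor=0, Quinn=4
Event 6 (Quinn -4): Quinn: 4 -> 0. State: Victor=0, Quinn=0
Event 7 (Victor +3): Victor: 0 -> 3. State: Victor=3, Quinn=0
Event 8 (Victor -2): Victor: 3 -> 1. State: Victor=1, Quinn=0

Quinn's final count: 0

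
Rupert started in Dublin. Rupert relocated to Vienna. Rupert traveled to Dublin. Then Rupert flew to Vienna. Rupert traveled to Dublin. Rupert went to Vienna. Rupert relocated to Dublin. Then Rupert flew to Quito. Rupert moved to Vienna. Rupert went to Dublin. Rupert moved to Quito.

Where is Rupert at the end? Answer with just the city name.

Tracking Rupert's location:
Start: Rupert is in Dublin.
After move 1: Dublin -> Vienna. Rupert is in Vienna.
After move 2: Vienna -> Dublin. Rupert is in Dublin.
After move 3: Dublin -> Vienna. Rupert is in Vienna.
After move 4: Vienna -> Dublin. Rupert is in Dublin.
After move 5: Dublin -> Vienna. Rupert is in Vienna.
After move 6: Vienna -> Dublin. Rupert is in Dublin.
After move 7: Dublin -> Quito. Rupert is in Quito.
After move 8: Quito -> Vienna. Rupert is in Vienna.
After move 9: Vienna -> Dublin. Rupert is in Dublin.
After move 10: Dublin -> Quito. Rupert is in Quito.

Answer: Quito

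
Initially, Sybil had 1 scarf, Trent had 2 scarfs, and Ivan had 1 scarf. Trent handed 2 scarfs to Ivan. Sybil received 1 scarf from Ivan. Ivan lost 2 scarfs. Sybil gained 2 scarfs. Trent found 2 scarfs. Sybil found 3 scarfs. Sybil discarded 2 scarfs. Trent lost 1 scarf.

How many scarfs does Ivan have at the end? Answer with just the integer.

Tracking counts step by step:
Start: Sybil=1, Trent=2, Ivan=1
Event 1 (Trent -> Ivan, 2): Trent: 2 -> 0, Ivan: 1 -> 3. State: Sybil=1, Trent=0, Ivan=3
Event 2 (Ivan -> Sybil, 1): Ivan: 3 -> 2, Sybil: 1 -> 2. State: Sybil=2, Trent=0, Ivan=2
Event 3 (Ivan -2): Ivan: 2 -> 0. State: Sybil=2, Trent=0, Ivan=0
Event 4 (Sybil +2): Sybil: 2 -> 4. State: Sybil=4, Trent=0, Ivan=0
Event 5 (Trent +2): Trent: 0 -> 2. State: Sybil=4, Trent=2, Ivan=0
Event 6 (Sybil +3): Sybil: 4 -> 7. State: Sybil=7, Trent=2, Ivan=0
Event 7 (Sybil -2): Sybil: 7 -> 5. State: Sybil=5, Trent=2, Ivan=0
Event 8 (Trent -1): Trent: 2 -> 1. State: Sybil=5, Trent=1, Ivan=0

Ivan's final count: 0

Answer: 0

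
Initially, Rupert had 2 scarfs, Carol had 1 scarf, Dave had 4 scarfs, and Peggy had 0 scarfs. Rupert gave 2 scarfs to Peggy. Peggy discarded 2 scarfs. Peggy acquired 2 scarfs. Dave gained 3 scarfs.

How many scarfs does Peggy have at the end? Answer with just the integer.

Answer: 2

Derivation:
Tracking counts step by step:
Start: Rupert=2, Carol=1, Dave=4, Peggy=0
Event 1 (Rupert -> Peggy, 2): Rupert: 2 -> 0, Peggy: 0 -> 2. State: Rupert=0, Carol=1, Dave=4, Peggy=2
Event 2 (Peggy -2): Peggy: 2 -> 0. State: Rupert=0, Carol=1, Dave=4, Peggy=0
Event 3 (Peggy +2): Peggy: 0 -> 2. State: Rupert=0, Carol=1, Dave=4, Peggy=2
Event 4 (Dave +3): Dave: 4 -> 7. State: Rupert=0, Carol=1, Dave=7, Peggy=2

Peggy's final count: 2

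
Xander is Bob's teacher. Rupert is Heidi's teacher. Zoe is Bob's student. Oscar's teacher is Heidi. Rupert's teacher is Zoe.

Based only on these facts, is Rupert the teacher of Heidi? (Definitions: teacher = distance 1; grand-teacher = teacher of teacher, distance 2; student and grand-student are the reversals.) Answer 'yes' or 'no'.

Answer: yes

Derivation:
Reconstructing the teacher chain from the given facts:
  Xander -> Bob -> Zoe -> Rupert -> Heidi -> Oscar
(each arrow means 'teacher of the next')
Positions in the chain (0 = top):
  position of Xander: 0
  position of Bob: 1
  position of Zoe: 2
  position of Rupert: 3
  position of Heidi: 4
  position of Oscar: 5

Rupert is at position 3, Heidi is at position 4; signed distance (j - i) = 1.
'teacher' requires j - i = 1. Actual distance is 1, so the relation HOLDS.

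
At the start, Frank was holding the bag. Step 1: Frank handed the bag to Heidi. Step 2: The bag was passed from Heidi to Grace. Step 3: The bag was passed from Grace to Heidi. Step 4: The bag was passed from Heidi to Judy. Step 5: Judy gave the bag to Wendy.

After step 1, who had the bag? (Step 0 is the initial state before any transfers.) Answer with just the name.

Answer: Heidi

Derivation:
Tracking the bag holder through step 1:
After step 0 (start): Frank
After step 1: Heidi

At step 1, the holder is Heidi.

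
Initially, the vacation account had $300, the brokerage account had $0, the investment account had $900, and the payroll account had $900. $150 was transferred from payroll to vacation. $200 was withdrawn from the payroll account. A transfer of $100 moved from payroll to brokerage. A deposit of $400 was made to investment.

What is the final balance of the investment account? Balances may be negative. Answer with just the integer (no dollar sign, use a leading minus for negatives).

Tracking account balances step by step:
Start: vacation=300, brokerage=0, investment=900, payroll=900
Event 1 (transfer 150 payroll -> vacation): payroll: 900 - 150 = 750, vacation: 300 + 150 = 450. Balances: vacation=450, brokerage=0, investment=900, payroll=750
Event 2 (withdraw 200 from payroll): payroll: 750 - 200 = 550. Balances: vacation=450, brokerage=0, investment=900, payroll=550
Event 3 (transfer 100 payroll -> brokerage): payroll: 550 - 100 = 450, brokerage: 0 + 100 = 100. Balances: vacation=450, brokerage=100, investment=900, payroll=450
Event 4 (deposit 400 to investment): investment: 900 + 400 = 1300. Balances: vacation=450, brokerage=100, investment=1300, payroll=450

Final balance of investment: 1300

Answer: 1300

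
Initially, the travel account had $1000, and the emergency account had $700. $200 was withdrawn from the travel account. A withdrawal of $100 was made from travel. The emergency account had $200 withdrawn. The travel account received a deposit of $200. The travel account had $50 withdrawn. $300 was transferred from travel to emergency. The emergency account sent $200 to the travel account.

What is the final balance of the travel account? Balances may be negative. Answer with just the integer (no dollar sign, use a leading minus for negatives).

Answer: 750

Derivation:
Tracking account balances step by step:
Start: travel=1000, emergency=700
Event 1 (withdraw 200 from travel): travel: 1000 - 200 = 800. Balances: travel=800, emergency=700
Event 2 (withdraw 100 from travel): travel: 800 - 100 = 700. Balances: travel=700, emergency=700
Event 3 (withdraw 200 from emergency): emergency: 700 - 200 = 500. Balances: travel=700, emergency=500
Event 4 (deposit 200 to travel): travel: 700 + 200 = 900. Balances: travel=900, emergency=500
Event 5 (withdraw 50 from travel): travel: 900 - 50 = 850. Balances: travel=850, emergency=500
Event 6 (transfer 300 travel -> emergency): travel: 850 - 300 = 550, emergency: 500 + 300 = 800. Balances: travel=550, emergency=800
Event 7 (transfer 200 emergency -> travel): emergency: 800 - 200 = 600, travel: 550 + 200 = 750. Balances: travel=750, emergency=600

Final balance of travel: 750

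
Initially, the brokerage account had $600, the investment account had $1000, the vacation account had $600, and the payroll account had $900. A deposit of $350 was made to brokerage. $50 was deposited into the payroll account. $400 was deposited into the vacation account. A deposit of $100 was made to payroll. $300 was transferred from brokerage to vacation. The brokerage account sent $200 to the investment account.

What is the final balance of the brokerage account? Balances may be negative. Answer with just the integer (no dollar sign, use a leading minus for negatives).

Answer: 450

Derivation:
Tracking account balances step by step:
Start: brokerage=600, investment=1000, vacation=600, payroll=900
Event 1 (deposit 350 to brokerage): brokerage: 600 + 350 = 950. Balances: brokerage=950, investment=1000, vacation=600, payroll=900
Event 2 (deposit 50 to payroll): payroll: 900 + 50 = 950. Balances: brokerage=950, investment=1000, vacation=600, payroll=950
Event 3 (deposit 400 to vacation): vacation: 600 + 400 = 1000. Balances: brokerage=950, investment=1000, vacation=1000, payroll=950
Event 4 (deposit 100 to payroll): payroll: 950 + 100 = 1050. Balances: brokerage=950, investment=1000, vacation=1000, payroll=1050
Event 5 (transfer 300 brokerage -> vacation): brokerage: 950 - 300 = 650, vacation: 1000 + 300 = 1300. Balances: brokerage=650, investment=1000, vacation=1300, payroll=1050
Event 6 (transfer 200 brokerage -> investment): brokerage: 650 - 200 = 450, investment: 1000 + 200 = 1200. Balances: brokerage=450, investment=1200, vacation=1300, payroll=1050

Final balance of brokerage: 450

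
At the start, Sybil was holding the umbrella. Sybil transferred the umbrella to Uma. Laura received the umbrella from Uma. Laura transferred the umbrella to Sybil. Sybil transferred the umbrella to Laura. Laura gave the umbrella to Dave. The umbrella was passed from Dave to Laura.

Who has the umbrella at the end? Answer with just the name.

Answer: Laura

Derivation:
Tracking the umbrella through each event:
Start: Sybil has the umbrella.
After event 1: Uma has the umbrella.
After event 2: Laura has the umbrella.
After event 3: Sybil has the umbrella.
After event 4: Laura has the umbrella.
After event 5: Dave has the umbrella.
After event 6: Laura has the umbrella.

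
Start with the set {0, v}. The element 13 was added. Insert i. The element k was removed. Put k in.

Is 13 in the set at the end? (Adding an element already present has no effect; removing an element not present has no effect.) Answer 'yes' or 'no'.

Tracking the set through each operation:
Start: {0, v}
Event 1 (add 13): added. Set: {0, 13, v}
Event 2 (add i): added. Set: {0, 13, i, v}
Event 3 (remove k): not present, no change. Set: {0, 13, i, v}
Event 4 (add k): added. Set: {0, 13, i, k, v}

Final set: {0, 13, i, k, v} (size 5)
13 is in the final set.

Answer: yes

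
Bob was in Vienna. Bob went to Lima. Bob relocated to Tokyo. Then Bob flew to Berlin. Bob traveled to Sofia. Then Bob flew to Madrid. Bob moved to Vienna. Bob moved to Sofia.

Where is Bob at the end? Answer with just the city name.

Answer: Sofia

Derivation:
Tracking Bob's location:
Start: Bob is in Vienna.
After move 1: Vienna -> Lima. Bob is in Lima.
After move 2: Lima -> Tokyo. Bob is in Tokyo.
After move 3: Tokyo -> Berlin. Bob is in Berlin.
After move 4: Berlin -> Sofia. Bob is in Sofia.
After move 5: Sofia -> Madrid. Bob is in Madrid.
After move 6: Madrid -> Vienna. Bob is in Vienna.
After move 7: Vienna -> Sofia. Bob is in Sofia.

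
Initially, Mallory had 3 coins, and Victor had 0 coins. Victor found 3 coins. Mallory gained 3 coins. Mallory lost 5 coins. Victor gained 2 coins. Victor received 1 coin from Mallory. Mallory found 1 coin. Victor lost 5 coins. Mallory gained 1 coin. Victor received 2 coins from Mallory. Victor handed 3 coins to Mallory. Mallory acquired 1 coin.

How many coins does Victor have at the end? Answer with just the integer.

Tracking counts step by step:
Start: Mallory=3, Victor=0
Event 1 (Victor +3): Victor: 0 -> 3. State: Mallory=3, Victor=3
Event 2 (Mallory +3): Mallory: 3 -> 6. State: Mallory=6, Victor=3
Event 3 (Mallory -5): Mallory: 6 -> 1. State: Mallory=1, Victor=3
Event 4 (Victor +2): Victor: 3 -> 5. State: Mallory=1, Victor=5
Event 5 (Mallory -> Victor, 1): Mallory: 1 -> 0, Victor: 5 -> 6. State: Mallory=0, Victor=6
Event 6 (Mallory +1): Mallory: 0 -> 1. State: Mallory=1, Victor=6
Event 7 (Victor -5): Victor: 6 -> 1. State: Mallory=1, Victor=1
Event 8 (Mallory +1): Mallory: 1 -> 2. State: Mallory=2, Victor=1
Event 9 (Mallory -> Victor, 2): Mallory: 2 -> 0, Victor: 1 -> 3. State: Mallory=0, Victor=3
Event 10 (Victor -> Mallory, 3): Victor: 3 -> 0, Mallory: 0 -> 3. State: Mallory=3, Victor=0
Event 11 (Mallory +1): Mallory: 3 -> 4. State: Mallory=4, Victor=0

Victor's final count: 0

Answer: 0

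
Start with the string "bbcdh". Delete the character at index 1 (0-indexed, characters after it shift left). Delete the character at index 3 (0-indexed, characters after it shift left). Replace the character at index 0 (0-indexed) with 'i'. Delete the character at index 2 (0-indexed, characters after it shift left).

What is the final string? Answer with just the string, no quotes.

Applying each edit step by step:
Start: "bbcdh"
Op 1 (delete idx 1 = 'b'): "bbcdh" -> "bcdh"
Op 2 (delete idx 3 = 'h'): "bcdh" -> "bcd"
Op 3 (replace idx 0: 'b' -> 'i'): "bcd" -> "icd"
Op 4 (delete idx 2 = 'd'): "icd" -> "ic"

Answer: ic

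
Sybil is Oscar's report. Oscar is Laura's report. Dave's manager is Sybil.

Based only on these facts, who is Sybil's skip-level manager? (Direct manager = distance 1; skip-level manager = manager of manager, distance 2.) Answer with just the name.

Answer: Laura

Derivation:
Reconstructing the manager chain from the given facts:
  Laura -> Oscar -> Sybil -> Dave
(each arrow means 'manager of the next')
Positions in the chain (0 = top):
  position of Laura: 0
  position of Oscar: 1
  position of Sybil: 2
  position of Dave: 3

Sybil is at position 2; the skip-level manager is 2 steps up the chain, i.e. position 0: Laura.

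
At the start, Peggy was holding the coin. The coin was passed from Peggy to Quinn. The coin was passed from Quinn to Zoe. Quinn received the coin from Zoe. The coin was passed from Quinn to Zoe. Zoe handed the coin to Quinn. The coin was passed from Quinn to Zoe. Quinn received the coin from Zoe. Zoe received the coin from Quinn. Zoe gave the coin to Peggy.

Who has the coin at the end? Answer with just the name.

Tracking the coin through each event:
Start: Peggy has the coin.
After event 1: Quinn has the coin.
After event 2: Zoe has the coin.
After event 3: Quinn has the coin.
After event 4: Zoe has the coin.
After event 5: Quinn has the coin.
After event 6: Zoe has the coin.
After event 7: Quinn has the coin.
After event 8: Zoe has the coin.
After event 9: Peggy has the coin.

Answer: Peggy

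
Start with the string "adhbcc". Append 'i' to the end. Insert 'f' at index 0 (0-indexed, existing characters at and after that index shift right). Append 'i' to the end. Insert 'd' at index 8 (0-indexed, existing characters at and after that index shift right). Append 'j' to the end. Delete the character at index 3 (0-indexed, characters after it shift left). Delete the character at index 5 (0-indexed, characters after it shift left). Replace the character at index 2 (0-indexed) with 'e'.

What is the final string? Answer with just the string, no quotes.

Answer: faebcidij

Derivation:
Applying each edit step by step:
Start: "adhbcc"
Op 1 (append 'i'): "adhbcc" -> "adhbcci"
Op 2 (insert 'f' at idx 0): "adhbcci" -> "fadhbcci"
Op 3 (append 'i'): "fadhbcci" -> "fadhbccii"
Op 4 (insert 'd' at idx 8): "fadhbccii" -> "fadhbccidi"
Op 5 (append 'j'): "fadhbccidi" -> "fadhbccidij"
Op 6 (delete idx 3 = 'h'): "fadhbccidij" -> "fadbccidij"
Op 7 (delete idx 5 = 'c'): "fadbccidij" -> "fadbcidij"
Op 8 (replace idx 2: 'd' -> 'e'): "fadbcidij" -> "faebcidij"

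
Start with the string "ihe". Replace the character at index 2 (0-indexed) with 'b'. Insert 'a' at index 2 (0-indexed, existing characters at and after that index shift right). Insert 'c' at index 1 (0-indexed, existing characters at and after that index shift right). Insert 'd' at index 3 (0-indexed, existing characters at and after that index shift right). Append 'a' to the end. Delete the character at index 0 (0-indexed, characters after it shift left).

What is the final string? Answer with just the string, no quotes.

Applying each edit step by step:
Start: "ihe"
Op 1 (replace idx 2: 'e' -> 'b'): "ihe" -> "ihb"
Op 2 (insert 'a' at idx 2): "ihb" -> "ihab"
Op 3 (insert 'c' at idx 1): "ihab" -> "ichab"
Op 4 (insert 'd' at idx 3): "ichab" -> "ichdab"
Op 5 (append 'a'): "ichdab" -> "ichdaba"
Op 6 (delete idx 0 = 'i'): "ichdaba" -> "chdaba"

Answer: chdaba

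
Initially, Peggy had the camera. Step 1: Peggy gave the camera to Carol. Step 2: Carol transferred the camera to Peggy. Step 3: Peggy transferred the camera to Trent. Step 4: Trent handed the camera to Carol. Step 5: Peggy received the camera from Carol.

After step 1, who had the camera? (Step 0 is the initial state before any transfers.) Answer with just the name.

Answer: Carol

Derivation:
Tracking the camera holder through step 1:
After step 0 (start): Peggy
After step 1: Carol

At step 1, the holder is Carol.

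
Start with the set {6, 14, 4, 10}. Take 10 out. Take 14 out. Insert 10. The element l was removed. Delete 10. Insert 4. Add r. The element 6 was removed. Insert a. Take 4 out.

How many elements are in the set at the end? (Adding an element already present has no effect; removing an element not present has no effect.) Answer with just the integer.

Answer: 2

Derivation:
Tracking the set through each operation:
Start: {10, 14, 4, 6}
Event 1 (remove 10): removed. Set: {14, 4, 6}
Event 2 (remove 14): removed. Set: {4, 6}
Event 3 (add 10): added. Set: {10, 4, 6}
Event 4 (remove l): not present, no change. Set: {10, 4, 6}
Event 5 (remove 10): removed. Set: {4, 6}
Event 6 (add 4): already present, no change. Set: {4, 6}
Event 7 (add r): added. Set: {4, 6, r}
Event 8 (remove 6): removed. Set: {4, r}
Event 9 (add a): added. Set: {4, a, r}
Event 10 (remove 4): removed. Set: {a, r}

Final set: {a, r} (size 2)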